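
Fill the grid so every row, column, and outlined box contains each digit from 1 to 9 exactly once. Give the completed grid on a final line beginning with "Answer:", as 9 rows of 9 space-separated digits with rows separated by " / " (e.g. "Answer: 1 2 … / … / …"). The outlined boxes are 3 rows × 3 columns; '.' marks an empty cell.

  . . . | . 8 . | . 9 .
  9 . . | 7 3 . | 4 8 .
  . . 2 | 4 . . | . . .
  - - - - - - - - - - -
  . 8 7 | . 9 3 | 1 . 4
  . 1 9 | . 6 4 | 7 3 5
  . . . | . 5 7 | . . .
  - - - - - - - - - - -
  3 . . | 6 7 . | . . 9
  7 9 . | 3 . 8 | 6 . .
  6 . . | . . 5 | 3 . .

Step 1. [r3c5∈{1}] r3c5's peers cover all but 1 ⇒ r3c5=1.
Step 2. [r4c4∈{2}] nothing but 2 survives at r4c4 ⇒ r4c4=2.
Step 3. [r1c1∈{1,4,5}] in col 1, 1 fits only at r1c1 ⇒ r1c1=1.
Step 4. [r3c7∈{5}] r3c7 is down to just 5. So r3c7=5.
Step 5. [r1c7∈{2}] r1c7's peers cover all but 2, so r1c7=2.
Step 6. [r1c6∈{6}] r1c6 has the single candidate 6. So r1c6=6.
Step 7. [r7c6∈{1,2}] col 6 places 1 nowhere but r7c6, so r7c6=1.
Step 8. [r2c9∈{1,6}] 1 has one home in row 2: r2c9 ⇒ r2c9=1.
Step 9. [r8c9∈{2}] r8c9 has the single candidate 2, so r8c9=2.
Step 10. [r7c2∈{2,4,5}] in row 7, 2 fits only at r7c2. So r7c2=2.
Step 11. [r9c2∈{4}] r9c2's peers cover all but 4. So r9c2=4.
Step 12. [r4c8∈{6}] only 6 remains possible at r4c8, so r4c8=6.
Step 13. [r3c8∈{7}] r3c8 is down to just 7. So r3c8=7.
Step 14. [r7c7∈{8}] only 8 remains possible at r7c7 ⇒ r7c7=8.
Step 15. [r7c3∈{5}] only 5 remains possible at r7c3, so r7c3=5.
Step 16. [r1c9∈{3}] only 3 remains possible at r1c9, so r1c9=3.
Step 17. [r2c3∈{6}] nothing but 6 survives at r2c3 ⇒ r2c3=6.
Step 18. [r8c8∈{1,4,5}] r8c8 is the only open cell in row 8 admitting 5. So r8c8=5.
Step 19. [r6c3∈{3,4}] r6c3 is the only open cell in col 3 admitting 3 ⇒ r6c3=3.
Step 20. [r1c2∈{5,7}] row 1 places 7 nowhere but r1c2, so r1c2=7.
Step 21. [r8c3∈{1}] r8c3 has the single candidate 1, so r8c3=1.
Step 22. [r6c8∈{2}] nothing but 2 survives at r6c8. So r6c8=2.
Step 23. [r6c4∈{1,8}] across row 6, 1 lands solely at r6c4. So r6c4=1.
Step 24. [r9c8∈{1}] r9c8's peers cover all but 1, so r9c8=1.
Step 25. [r3c2∈{3}] only 3 remains possible at r3c2. So r3c2=3.
Step 26. [r5c1∈{2}] r5c1 is down to just 2, so r5c1=2.
Step 27. [r5c4∈{8}] r5c4 has the single candidate 8. So r5c4=8.
Step 28. [r6c2∈{6}] nothing but 6 survives at r6c2. So r6c2=6.
Step 29. [r2c2∈{5}] r2c2 is down to just 5 ⇒ r2c2=5.
Step 30. [r9c5∈{2}] only 2 remains possible at r9c5 ⇒ r9c5=2.
Step 31. [r1c4∈{5}] nothing but 5 survives at r1c4, so r1c4=5.
Step 32. [r6c1∈{4}] only 4 remains possible at r6c1 ⇒ r6c1=4.
Step 33. [r7c8∈{4}] r7c8 is down to just 4. So r7c8=4.
Step 34. [r2c6∈{2}] r2c6's peers cover all but 2. So r2c6=2.
Step 35. [r3c9∈{6}] r3c9's peers cover all but 6. So r3c9=6.
Step 36. [r6c7∈{9}] nothing but 9 survives at r6c7, so r6c7=9.
Step 37. [r3c6∈{9}] nothing but 9 survives at r3c6. So r3c6=9.
Step 38. [r9c3∈{8}] only 8 remains possible at r9c3. So r9c3=8.
Step 39. [r1c3∈{4}] only 4 remains possible at r1c3, so r1c3=4.
Step 40. [r6c9∈{8}] r6c9 is down to just 8, so r6c9=8.
Step 41. [r8c5∈{4}] r8c5's peers cover all but 4 ⇒ r8c5=4.
Step 42. [r9c4∈{9}] only 9 remains possible at r9c4 ⇒ r9c4=9.
Step 43. [r9c9∈{7}] nothing but 7 survives at r9c9. So r9c9=7.
Step 44. [r4c1∈{5}] r4c1 is down to just 5, so r4c1=5.
Step 45. [r3c1∈{8}] r3c1 is down to just 8. So r3c1=8.

Answer: 1 7 4 5 8 6 2 9 3 / 9 5 6 7 3 2 4 8 1 / 8 3 2 4 1 9 5 7 6 / 5 8 7 2 9 3 1 6 4 / 2 1 9 8 6 4 7 3 5 / 4 6 3 1 5 7 9 2 8 / 3 2 5 6 7 1 8 4 9 / 7 9 1 3 4 8 6 5 2 / 6 4 8 9 2 5 3 1 7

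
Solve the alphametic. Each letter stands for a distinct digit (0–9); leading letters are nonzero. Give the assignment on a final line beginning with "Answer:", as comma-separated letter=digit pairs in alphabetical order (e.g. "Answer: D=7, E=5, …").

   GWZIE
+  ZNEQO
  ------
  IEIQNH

Step 1. [col 1: E + O ≡ H (mod 10)] several values work for E in column 1 (E + O ≡ H (mod 10), carry-in 0); try E=4 ⇒ E=4.
Step 2. [col 1: E + O ≡ H (mod 10)] no forcing yet in column 1 (carry-in 0); H=3 is free and consistent — try it ⇒ H=3.
Step 3. [I] adding two 5-digit numbers gives at most 5+1 digits, and here it does — I is that final carry and must be 1 ⇒ I=1.
Step 4. [col 1: E + O ≡ H (mod 10)] column 1: given E=4, H=3, carry-in 0, and digits 1,3,4 already taken and all letters distinct, E+O≡H (mod 10) forces O=9 ⇒ O=9.
Step 5. [col 2: I + Q ≡ N (mod 10)] column 2 (I + Q ≡ N (mod 10), carry-in 1) doesn't pin N yet; pick N=2 and continue, so N=2.
Step 6. [col 2: I + Q ≡ N (mod 10)] from column 2 (I=1, N=2, carry-in 1, digits 1,2,3,4,9 already taken and all letters distinct): Q must equal 0, so Q=0.
Step 7. [col 3: Z + E ≡ Q (mod 10)] from column 3 (E=4, Q=0, carry-in 0, digits 0,1,2,3,4,9 already taken and all letters distinct): Z must equal 6, so Z=6.
Step 8. [col 4: W + N ≡ I (mod 10)] column 4 reads W+N+carry(1)=I with N=2, I=1; with digits 0,1,2,3,4,6,9 already taken and all letters distinct, the only value for W is 8, so W=8.
Step 9. [col 5: G + Z ≡ E (mod 10)] column 5 reads G+Z+carry(1)=E with Z=6, E=4; with digits 0,1,2,3,4,6,8,9 already taken and all letters distinct, the only value for G is 7 ⇒ G=7.

Answer: E=4, G=7, H=3, I=1, N=2, O=9, Q=0, W=8, Z=6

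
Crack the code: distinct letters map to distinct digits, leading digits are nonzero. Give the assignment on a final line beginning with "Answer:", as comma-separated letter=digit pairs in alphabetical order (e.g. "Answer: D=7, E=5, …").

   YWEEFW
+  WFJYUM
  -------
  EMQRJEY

Step 1. [col 1: W + M ≡ Y (mod 10)] column 1 (W + M ≡ Y (mod 10), carry-in 0) doesn't pin Y yet; pick Y=8 and continue. So Y=8.
Step 2. [col 1: W + M ≡ Y (mod 10)] M=3 is one option consistent with column 1 (W + M ≡ Y (mod 10), carry-in 0) — take it, so M=3.
Step 3. [E] the sum has 7 digits but both addends have 6; that extra leading digit E is the final carry, namely 1 ⇒ E=1.
Step 4. [col 1: W + M ≡ Y (mod 10)] column 1 reads W+M+carry(0)=Y with M=3, Y=8; with digits 1,3,8 already taken and all letters distinct, the only value for W is 5 ⇒ W=5.
Step 5. [col 2: F + U ≡ E (mod 10)] column 2 (F + U ≡ E (mod 10), carry-in 0) doesn't pin F yet; pick F=4 and continue. So F=4.
Step 6. [col 2: F + U ≡ E (mod 10)] column 2: given F=4, E=1, carry-in 0, and digits 1,3,4,5,8 already taken and all letters distinct, F+U≡E (mod 10) forces U=7, so U=7.
Step 7. [col 3: E + Y ≡ J (mod 10)] column 3: given E=1, Y=8, carry-in 1, and digits 1,3,4,5,7,8 already taken and all letters distinct, E+Y≡J (mod 10) forces J=0, so J=0.
Step 8. [col 4: E + J ≡ R (mod 10)] column 4 reads E+J+carry(1)=R with E=1, J=0; with digits 0,1,3,4,5,7,8 already taken and all letters distinct, the only value for R is 2, so R=2.
Step 9. [col 5: W + F ≡ Q (mod 10)] column 5: given W=5, F=4, carry-in 0, and digits 0,1,2,3,4,5,7,8 already taken and all letters distinct, W+F≡Q (mod 10) forces Q=9, so Q=9.

Answer: E=1, F=4, J=0, M=3, Q=9, R=2, U=7, W=5, Y=8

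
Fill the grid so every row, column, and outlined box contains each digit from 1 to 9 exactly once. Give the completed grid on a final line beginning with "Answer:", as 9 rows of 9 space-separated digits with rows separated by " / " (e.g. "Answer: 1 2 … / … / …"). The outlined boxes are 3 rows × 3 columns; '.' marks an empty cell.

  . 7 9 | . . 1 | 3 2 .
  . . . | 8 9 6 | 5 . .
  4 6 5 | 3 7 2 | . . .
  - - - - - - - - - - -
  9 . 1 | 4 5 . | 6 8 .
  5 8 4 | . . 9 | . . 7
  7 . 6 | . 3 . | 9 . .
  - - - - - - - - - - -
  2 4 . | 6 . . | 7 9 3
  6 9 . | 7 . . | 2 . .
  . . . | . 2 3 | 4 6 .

Step 1. [r3c8∈{1}] r3c8 has the single candidate 1 ⇒ r3c8=1.
Step 2. [r7c3∈{8}] r7c3 is down to just 8. So r7c3=8.
Step 3. [r9c9∈{1,5,8}] across row 9, 8 lands solely at r9c9 ⇒ r9c9=8.
Step 4. [r6c2∈{2}] nothing but 2 survives at r6c2. So r6c2=2.
Step 5. [r6c4∈{1}] r6c4 is down to just 1 ⇒ r6c4=1.
Step 6. [r8c6∈{4,5,8}] in col 6, 4 fits only at r8c6. So r8c6=4.
Step 7. [r2c1∈{1,3}] col 1 places 3 nowhere but r2c1 ⇒ r2c1=3.
Step 8. [r2c9∈{4}] r2c9 is down to just 4. So r2c9=4.
Step 9. [r9c2∈{1,5}] col 2 places 5 nowhere but r9c2 ⇒ r9c2=5.
Step 10. [r8c8∈{5}] r8c8 is down to just 5, so r8c8=5.
Step 11. [r8c5∈{1,8}] 8 has one home in row 8: r8c5, so r8c5=8.
Step 12. [r4c2∈{3}] nothing but 3 survives at r4c2. So r4c2=3.
Step 13. [r9c3∈{7}] r9c3 is down to just 7. So r9c3=7.
Step 14. [r3c7∈{8}] r3c7's peers cover all but 8. So r3c7=8.
Step 15. [r5c5∈{6}] r5c5 is down to just 6, so r5c5=6.
Step 16. [r7c6∈{5}] nothing but 5 survives at r7c6, so r7c6=5.
Step 17. [r2c2∈{1}] r2c2 is down to just 1. So r2c2=1.
Step 18. [r6c6∈{8}] nothing but 8 survives at r6c6 ⇒ r6c6=8.
Step 19. [r2c3∈{2}] r2c3 has the single candidate 2, so r2c3=2.
Step 20. [r8c9∈{1}] r8c9's peers cover all but 1. So r8c9=1.
Step 21. [r9c1∈{1}] r9c1's peers cover all but 1 ⇒ r9c1=1.
Step 22. [r6c8∈{4}] r6c8 is down to just 4 ⇒ r6c8=4.
Step 23. [r1c5∈{4}] nothing but 4 survives at r1c5 ⇒ r1c5=4.
Step 24. [r1c1∈{8}] r1c1 is down to just 8. So r1c1=8.
Step 25. [r8c3∈{3}] r8c3's peers cover all but 3. So r8c3=3.
Step 26. [r5c7∈{1}] r5c7 has the single candidate 1. So r5c7=1.
Step 27. [r5c4∈{2}] r5c4 is down to just 2. So r5c4=2.
Step 28. [r5c8∈{3}] r5c8 has the single candidate 3 ⇒ r5c8=3.
Step 29. [r9c4∈{9}] r9c4 has the single candidate 9 ⇒ r9c4=9.
Step 30. [r7c5∈{1}] only 1 remains possible at r7c5 ⇒ r7c5=1.
Step 31. [r3c9∈{9}] only 9 remains possible at r3c9 ⇒ r3c9=9.
Step 32. [r2c8∈{7}] r2c8 is down to just 7, so r2c8=7.
Step 33. [r6c9∈{5}] r6c9 is down to just 5, so r6c9=5.
Step 34. [r1c9∈{6}] r1c9 has the single candidate 6. So r1c9=6.
Step 35. [r4c9∈{2}] r4c9's peers cover all but 2. So r4c9=2.
Step 36. [r4c6∈{7}] nothing but 7 survives at r4c6. So r4c6=7.
Step 37. [r1c4∈{5}] r1c4 is down to just 5. So r1c4=5.

Answer: 8 7 9 5 4 1 3 2 6 / 3 1 2 8 9 6 5 7 4 / 4 6 5 3 7 2 8 1 9 / 9 3 1 4 5 7 6 8 2 / 5 8 4 2 6 9 1 3 7 / 7 2 6 1 3 8 9 4 5 / 2 4 8 6 1 5 7 9 3 / 6 9 3 7 8 4 2 5 1 / 1 5 7 9 2 3 4 6 8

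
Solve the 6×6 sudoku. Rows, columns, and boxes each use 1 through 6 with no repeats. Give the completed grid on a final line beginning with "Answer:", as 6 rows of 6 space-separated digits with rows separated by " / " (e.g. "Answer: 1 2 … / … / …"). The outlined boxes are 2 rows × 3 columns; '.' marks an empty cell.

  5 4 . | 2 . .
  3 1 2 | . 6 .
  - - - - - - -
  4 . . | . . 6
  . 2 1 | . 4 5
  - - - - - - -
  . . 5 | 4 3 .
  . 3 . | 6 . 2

Step 1. [r5c6∈{1}] r5c6 has the single candidate 1 ⇒ r5c6=1.
Step 2. [r3c4∈{1,3}] r3c4 is the only open cell in col 4 admitting 1 ⇒ r3c4=1.
Step 3. [r5c2∈{6}] r5c2 is down to just 6 ⇒ r5c2=6.
Step 4. [r4c4∈{3}] only 3 remains possible at r4c4, so r4c4=3.
Step 5. [r2c6∈{4}] r2c6's peers cover all but 4, so r2c6=4.
Step 6. [r6c1∈{1}] r6c1 has the single candidate 1, so r6c1=1.
Step 7. [r6c3∈{4}] r6c3 is down to just 4 ⇒ r6c3=4.
Step 8. [r4c1∈{6}] only 6 remains possible at r4c1 ⇒ r4c1=6.
Step 9. [r5c1∈{2}] r5c1 is down to just 2. So r5c1=2.
Step 10. [r2c4∈{5}] r2c4 is down to just 5 ⇒ r2c4=5.
Step 11. [r1c5∈{1}] r1c5 is down to just 1. So r1c5=1.
Step 12. [r3c5∈{2}] r3c5's peers cover all but 2 ⇒ r3c5=2.
Step 13. [r1c3∈{6}] r1c3's peers cover all but 6, so r1c3=6.
Step 14. [r3c2∈{5}] r3c2 has the single candidate 5. So r3c2=5.
Step 15. [r1c6∈{3}] r1c6 has the single candidate 3, so r1c6=3.
Step 16. [r3c3∈{3}] r3c3 has the single candidate 3. So r3c3=3.
Step 17. [r6c5∈{5}] r6c5 has the single candidate 5 ⇒ r6c5=5.

Answer: 5 4 6 2 1 3 / 3 1 2 5 6 4 / 4 5 3 1 2 6 / 6 2 1 3 4 5 / 2 6 5 4 3 1 / 1 3 4 6 5 2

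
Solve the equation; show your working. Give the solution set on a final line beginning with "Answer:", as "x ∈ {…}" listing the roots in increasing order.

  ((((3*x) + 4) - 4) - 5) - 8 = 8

Step 1. [((((3*x) + 4) - 4) - 5) - 8 = 8] -8 is outermost — add 8 both sides ⇒ sub: (((3*x) + 4) - 4) - 5 = 16.
Step 2. [(((3*x) + 4) - 4) - 5 = 16] the outer -5 inverts by adding 5 ⇒ sub: ((3*x) + 4) - 4 = 21.
Step 3. [((3*x) + 4) - 4 = 21] add 4: x sits inside (… - 4) ⇒ sub: (3*x) + 4 = 25.
Step 4. [(3*x) + 4 = 25] subtract 4: x sits inside (… + 4), so sub: 3*x = 21.
Step 5. [3*x = 21] 3 out front; divide by 3, so div: x = 7.

Answer: x ∈ {7}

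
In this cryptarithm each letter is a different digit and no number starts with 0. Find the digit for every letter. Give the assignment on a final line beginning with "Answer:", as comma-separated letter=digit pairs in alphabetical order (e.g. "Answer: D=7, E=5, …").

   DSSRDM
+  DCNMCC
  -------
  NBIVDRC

Step 1. [col 1: M + C ≡ C (mod 10)] from column 1 (nothing yet, carry-in 0, all letters distinct, none taken yet): M must equal 0, so M=0.
Step 2. [col 1: M + C ≡ C (mod 10)] C=9 is one option consistent with column 1 (M + C ≡ C (mod 10), carry-in 0) — take it ⇒ C=9.
Step 3. [col 2: D + C ≡ R (mod 10)] several values work for D in column 2 (D + C ≡ R (mod 10), carry-in 0); try D=7. So D=7.
Step 4. [N] adding two 6-digit numbers gives at most 6+1 digits, and here it does — N is that final carry and must be 1 ⇒ N=1.
Step 5. [col 2: D + C ≡ R (mod 10)] column 2: given D=7, C=9, carry-in 0, and digits 0,1,7,9 already taken and all letters distinct, D+C≡R (mod 10) forces R=6 ⇒ R=6.
Step 6. [col 4: S + N ≡ V (mod 10)] V=4 is one option consistent with column 4 (S + N ≡ V (mod 10), carry-in 0) — take it, so V=4.
Step 7. [col 4: S + N ≡ V (mod 10)] from column 4 (N=1, V=4, carry-in 0, digits 0,1,4,6,7,9 already taken and all letters distinct): S must equal 3. So S=3.
Step 8. [col 5: S + C ≡ I (mod 10)] column 5 reads S+C+carry(0)=I with S=3, C=9; with digits 0,1,3,4,6,7,9 already taken and all letters distinct, the only value for I is 2 ⇒ I=2.
Step 9. [col 6: D + D ≡ B (mod 10)] from column 6 (D=7, carry-in 1, digits 0,1,2,3,4,6,7,9 already taken and all letters distinct): B must equal 5. So B=5.

Answer: B=5, C=9, D=7, I=2, M=0, N=1, R=6, S=3, V=4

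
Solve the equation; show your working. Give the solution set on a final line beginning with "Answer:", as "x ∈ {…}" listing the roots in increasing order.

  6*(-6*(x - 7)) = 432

Step 1. [6*(-6*(x - 7)) = 432] 6·(inner) — divide through by 6. So div: -6*(x - 7) = 72.
Step 2. [-6*(x - 7) = 72] -6·(inner) — divide through by -6, so div: x - 7 = -12.
Step 3. [x - 7 = -12] the outer -7 inverts by adding 7. So sub: x = -5.

Answer: x ∈ {-5}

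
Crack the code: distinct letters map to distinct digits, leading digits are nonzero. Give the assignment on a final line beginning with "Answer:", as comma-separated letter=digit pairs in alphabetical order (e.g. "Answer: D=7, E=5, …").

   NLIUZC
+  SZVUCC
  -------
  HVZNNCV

Step 1. [H] H is the leading digit of a 7-digit sum of two 6-digit numbers; the final carry is exactly 1. So H=1.
Step 2. [col 1: C + C ≡ V (mod 10)] no forcing yet in column 1 (carry-in 0); V=2 is free and consistent — try it, so V=2.
Step 3. [col 1: C + C ≡ V (mod 10)] from column 1 (V=2, carry-in 0, digits 1,2 already taken and all letters distinct): C must equal 6, so C=6.
Step 4. [col 2: Z + C ≡ C (mod 10)] in column 2 we have Z+C≡C with carry-in 1; given C=6 and digits 1,2,6 already taken and all letters distinct, that pins Z to 9, so Z=9.
Step 5. [col 3: U + U ≡ N (mod 10)] N=7 is one option consistent with column 3 (U + U ≡ N (mod 10), carry-in 1) — take it, so N=7.
Step 6. [col 3: U + U ≡ N (mod 10)] several values work for U in column 3 (U + U ≡ N (mod 10), carry-in 1); try U=8, so U=8.
Step 7. [col 4: I + V ≡ N (mod 10)] column 4 reads I+V+carry(1)=N with V=2, N=7; with digits 1,2,6,7,8,9 already taken and all letters distinct, the only value for I is 4. So I=4.
Step 8. [col 5: L + Z ≡ Z (mod 10)] from column 5 (Z=9, carry-in 0, digits 1,2,4,6,7,8,9 already taken and all letters distinct): L must equal 0, so L=0.
Step 9. [col 6: N + S ≡ V (mod 10)] column 6 reads N+S+carry(0)=V with N=7, V=2; with digits 0,1,2,4,6,7,8,9 already taken and all letters distinct, the only value for S is 5 ⇒ S=5.

Answer: C=6, H=1, I=4, L=0, N=7, S=5, U=8, V=2, Z=9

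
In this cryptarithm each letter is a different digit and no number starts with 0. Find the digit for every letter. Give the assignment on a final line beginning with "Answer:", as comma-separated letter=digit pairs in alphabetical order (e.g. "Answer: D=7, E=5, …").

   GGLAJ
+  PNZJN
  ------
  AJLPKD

Step 1. [col 1: J + N ≡ D (mod 10)] several values work for N in column 1 (J + N ≡ D (mod 10), carry-in 0); try N=2, so N=2.
Step 2. [A] adding two 5-digit numbers gives at most 5+1 digits, and here it does — A is that final carry and must be 1 ⇒ A=1.
Step 3. [col 1: J + N ≡ D (mod 10)] D=5 is one option consistent with column 1 (J + N ≡ D (mod 10), carry-in 0) — take it, so D=5.
Step 4. [col 1: J + N ≡ D (mod 10)] in column 1 we have J+N≡D with carry-in 0; given N=2, D=5 and digits 1,2,5 already taken and all letters distinct, that pins J to 3, so J=3.
Step 5. [col 2: A + J ≡ K (mod 10)] column 2 reads A+J+carry(0)=K with A=1, J=3; with digits 1,2,3,5 already taken and all letters distinct, the only value for K is 4 ⇒ K=4.
Step 6. [col 3: L + Z ≡ P (mod 10)] column 3 (L + Z ≡ P (mod 10), carry-in 0) doesn't pin L yet; pick L=9 and continue, so L=9.
Step 7. [col 3: L + Z ≡ P (mod 10)] no forcing yet in column 3 (carry-in 0); Z=8 is free and consistent — try it. So Z=8.
Step 8. [col 3: L + Z ≡ P (mod 10)] in column 3 we have L+Z≡P with carry-in 0; given L=9, Z=8 and digits 1,2,3,4,5,8,9 already taken and all letters distinct, that pins P to 7. So P=7.
Step 9. [col 4: G + N ≡ L (mod 10)] in column 4 we have G+N≡L with carry-in 1; given N=2, L=9 and digits 1,2,3,4,5,7,8,9 already taken and all letters distinct, that pins G to 6, so G=6.

Answer: A=1, D=5, G=6, J=3, K=4, L=9, N=2, P=7, Z=8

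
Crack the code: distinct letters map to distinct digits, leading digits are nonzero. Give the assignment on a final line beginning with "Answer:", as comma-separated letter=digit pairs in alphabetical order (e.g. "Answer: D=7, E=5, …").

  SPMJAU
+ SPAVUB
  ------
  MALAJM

Step 1. [col 1: U + B ≡ M (mod 10)] no forcing yet in column 1 (carry-in 0); U=7 is free and consistent — try it, so U=7.
Step 2. [col 1: U + B ≡ M (mod 10)] no forcing yet in column 1 (carry-in 0); M=3 is free and consistent — try it ⇒ M=3.
Step 3. [col 1: U + B ≡ M (mod 10)] column 1: given U=7, M=3, carry-in 0, and digits 3,7 already taken and all letters distinct, U+B≡M (mod 10) forces B=6. So B=6.
Step 4. [col 2: A + U ≡ J (mod 10)] A=0 is one option consistent with column 2 (A + U ≡ J (mod 10), carry-in 1) — take it. So A=0.
Step 5. [col 2: A + U ≡ J (mod 10)] column 2: given A=0, U=7, carry-in 1, and digits 0,3,6,7 already taken and all letters distinct, A+U≡J (mod 10) forces J=8 ⇒ J=8.
Step 6. [col 3: J + V ≡ A (mod 10)] column 3: given J=8, A=0, carry-in 0, and digits 0,3,6,7,8 already taken and all letters distinct, J+V≡A (mod 10) forces V=2, so V=2.
Step 7. [col 4: M + A ≡ L (mod 10)] from column 4 (M=3, A=0, carry-in 1, digits 0,2,3,6,7,8 already taken and all letters distinct): L must equal 4 ⇒ L=4.
Step 8. [col 5: P + P ≡ A (mod 10)] column 5 reads P+P+carry(0)=A with A=0; with digits 0,2,3,4,6,7,8 already taken and all letters distinct, the only value for P is 5, so P=5.
Step 9. [col 6: S + S ≡ M (mod 10)] in column 6 we have S+S≡M with carry-in 1; given M=3 and digits 0,2,3,4,5,6,7,8 already taken and all letters distinct, that pins S to 1 ⇒ S=1.

Answer: A=0, B=6, J=8, L=4, M=3, P=5, S=1, U=7, V=2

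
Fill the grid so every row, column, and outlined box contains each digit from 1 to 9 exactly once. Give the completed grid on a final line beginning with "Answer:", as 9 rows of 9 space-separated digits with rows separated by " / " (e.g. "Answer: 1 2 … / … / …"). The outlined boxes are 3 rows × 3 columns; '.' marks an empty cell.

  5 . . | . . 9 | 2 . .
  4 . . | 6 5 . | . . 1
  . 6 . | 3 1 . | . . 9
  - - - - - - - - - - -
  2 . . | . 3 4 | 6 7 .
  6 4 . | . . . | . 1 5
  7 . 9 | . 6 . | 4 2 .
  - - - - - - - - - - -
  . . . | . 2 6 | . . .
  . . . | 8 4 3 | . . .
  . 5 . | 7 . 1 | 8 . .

Step 1. [r3c1∈{8}] only 8 remains possible at r3c1 ⇒ r3c1=8.
Step 2. [r7c4∈{5,9}] r7c4 is the only open cell in box 8 admitting 5 ⇒ r7c4=5.
Step 3. [r5c7∈{3,9}] box 6 places 9 nowhere but r5c7, so r5c7=9.
Step 4. [r5c3∈{3,8}] in row 5, 3 fits only at r5c3. So r5c3=3.
Step 5. [r3c8∈{4,5}] in row 3, 4 fits only at r3c8 ⇒ r3c8=4.
Step 6. [r2c2∈{2,3,7,9}] row 2 places 9 nowhere but r2c2. So r2c2=9.
Step 7. [r1c2∈{1,3,7}] 3 has one home in box 1: r1c2, so r1c2=3.
Step 8. [r8c2∈{1,2,7}] r8c2 is the only open cell in col 2 admitting 2, so r8c2=2.
Step 9. [r7c2∈{1,7,8}] 7 has one home in col 2: r7c2, so r7c2=7.
Step 10. [r4c9∈{8}] nothing but 8 survives at r4c9. So r4c9=8.
Step 11. [r1c3∈{1,7}] row 1 places 1 nowhere but r1c3. So r1c3=1.
Step 12. [r8c3∈{6}] only 6 remains possible at r8c3, so r8c3=6.
Step 13. [r9c9∈{2,3,4,6}] in row 9, 2 fits only at r9c9 ⇒ r9c9=2.
Step 14. [r9c8∈{3,6,9}] r9c8 is the only open cell in row 9 admitting 6, so r9c8=6.
Step 15. [r4c2∈{1}] r4c2 is down to just 1. So r4c2=1.
Step 16. [r8c9∈{7}] nothing but 7 survives at r8c9, so r8c9=7.
Step 17. [r1c5∈{7,8}] row 1 places 7 nowhere but r1c5, so r1c5=7.
Step 18. [r2c6∈{2,8}] 8 has one home in box 2: r2c6 ⇒ r2c6=8.
Step 19. [r8c8∈{5,9}] in col 8, 5 fits only at r8c8, so r8c8=5.
Step 20. [r8c1∈{1,9}] 9 has one home in row 8: r8c1. So r8c1=9.
Step 21. [r2c8∈{3}] r2c8 is down to just 3, so r2c8=3.
Step 22. [r7c7∈{1,3}] across col 7, 3 lands solely at r7c7 ⇒ r7c7=3.
Step 23. [r3c6∈{2}] only 2 remains possible at r3c6 ⇒ r3c6=2.
Step 24. [r3c3∈{7}] nothing but 7 survives at r3c3. So r3c3=7.
Step 25. [r7c9∈{4}] r7c9 has the single candidate 4. So r7c9=4.
Step 26. [r9c5∈{9}] r9c5 has the single candidate 9. So r9c5=9.
Step 27. [r2c3∈{2}] r2c3's peers cover all but 2 ⇒ r2c3=2.
Step 28. [r1c8∈{8}] r1c8 is down to just 8, so r1c8=8.
Step 29. [r2c7∈{7}] r2c7 has the single candidate 7, so r2c7=7.
Step 30. [r4c4∈{9}] nothing but 9 survives at r4c4, so r4c4=9.
Step 31. [r5c5∈{8}] only 8 remains possible at r5c5 ⇒ r5c5=8.
Step 32. [r5c6∈{7}] r5c6 is down to just 7. So r5c6=7.
Step 33. [r4c3∈{5}] only 5 remains possible at r4c3. So r4c3=5.
Step 34. [r6c9∈{3}] r6c9 is down to just 3 ⇒ r6c9=3.
Step 35. [r6c2∈{8}] r6c2 is down to just 8 ⇒ r6c2=8.
Step 36. [r7c8∈{9}] r7c8 has the single candidate 9. So r7c8=9.
Step 37. [r9c1∈{3}] r9c1 has the single candidate 3 ⇒ r9c1=3.
Step 38. [r5c4∈{2}] nothing but 2 survives at r5c4 ⇒ r5c4=2.
Step 39. [r8c7∈{1}] only 1 remains possible at r8c7 ⇒ r8c7=1.
Step 40. [r7c3∈{8}] nothing but 8 survives at r7c3, so r7c3=8.
Step 41. [r1c9∈{6}] r1c9 has the single candidate 6. So r1c9=6.
Step 42. [r6c6∈{5}] only 5 remains possible at r6c6 ⇒ r6c6=5.
Step 43. [r7c1∈{1}] nothing but 1 survives at r7c1. So r7c1=1.
Step 44. [r3c7∈{5}] r3c7 has the single candidate 5 ⇒ r3c7=5.
Step 45. [r1c4∈{4}] only 4 remains possible at r1c4 ⇒ r1c4=4.
Step 46. [r6c4∈{1}] r6c4 has the single candidate 1. So r6c4=1.
Step 47. [r9c3∈{4}] r9c3 is down to just 4. So r9c3=4.

Answer: 5 3 1 4 7 9 2 8 6 / 4 9 2 6 5 8 7 3 1 / 8 6 7 3 1 2 5 4 9 / 2 1 5 9 3 4 6 7 8 / 6 4 3 2 8 7 9 1 5 / 7 8 9 1 6 5 4 2 3 / 1 7 8 5 2 6 3 9 4 / 9 2 6 8 4 3 1 5 7 / 3 5 4 7 9 1 8 6 2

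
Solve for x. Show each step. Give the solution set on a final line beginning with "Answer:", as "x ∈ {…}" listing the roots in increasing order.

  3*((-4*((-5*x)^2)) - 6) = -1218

Step 1. [3*((-4*((-5*x)^2)) - 6) = -1218] LHS = 3·(…); ÷3 both sides. So div: (-4*((-5*x)^2)) - 6 = -406.
Step 2. [(-4*((-5*x)^2)) - 6 = -406] 6 comes off first (add 6), so sub: -4*((-5*x)^2) = -400.
Step 3. [-4*((-5*x)^2) = -400] LHS = -4·(…); ÷-4 both sides, so div: (-5*x)^2 = 100.
Step 4. [(-5*x)^2 = 100] LHS squared, RHS 100 ≥ 0: apply √ (±). So sqrt: -5*x = 10 or -10.
Step 5. [-5*x = 10 or -10] divide by the outer -5 ⇒ div: x = -2 or 2.

Answer: x ∈ {-2, 2}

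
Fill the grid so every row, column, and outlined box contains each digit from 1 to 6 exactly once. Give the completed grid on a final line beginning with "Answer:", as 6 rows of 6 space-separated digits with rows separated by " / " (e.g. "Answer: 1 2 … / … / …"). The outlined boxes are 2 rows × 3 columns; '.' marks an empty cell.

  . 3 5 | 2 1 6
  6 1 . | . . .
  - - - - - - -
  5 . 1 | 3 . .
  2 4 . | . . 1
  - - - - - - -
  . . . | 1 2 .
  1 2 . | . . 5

Step 1. [r5c1∈{3,4}] r5c1 is the only open cell in col 1 admitting 3, so r5c1=3.
Step 2. [r5c6∈{4}] nothing but 4 survives at r5c6 ⇒ r5c6=4.
Step 3. [r2c4∈{4,5}] in col 4, 4 fits only at r2c4. So r2c4=4.
Step 4. [r5c3∈{6}] r5c3's peers cover all but 6 ⇒ r5c3=6.
Step 5. [r6c5∈{3,6}] across row 6, 3 lands solely at r6c5. So r6c5=3.
Step 6. [r4c4∈{5,6}] r4c4 is the only open cell in col 4 admitting 5. So r4c4=5.
Step 7. [r3c2∈{6}] only 6 remains possible at r3c2, so r3c2=6.
Step 8. [r3c6∈{2}] r3c6 has the single candidate 2. So r3c6=2.
Step 9. [r2c3∈{2}] r2c3's peers cover all but 2 ⇒ r2c3=2.
Step 10. [r2c5∈{5}] only 5 remains possible at r2c5. So r2c5=5.
Step 11. [r4c5∈{6}] r4c5 has the single candidate 6. So r4c5=6.
Step 12. [r3c5∈{4}] only 4 remains possible at r3c5. So r3c5=4.
Step 13. [r4c3∈{3}] only 3 remains possible at r4c3. So r4c3=3.
Step 14. [r6c3∈{4}] r6c3 has the single candidate 4. So r6c3=4.
Step 15. [r1c1∈{4}] only 4 remains possible at r1c1 ⇒ r1c1=4.
Step 16. [r6c4∈{6}] only 6 remains possible at r6c4, so r6c4=6.
Step 17. [r5c2∈{5}] nothing but 5 survives at r5c2, so r5c2=5.
Step 18. [r2c6∈{3}] nothing but 3 survives at r2c6 ⇒ r2c6=3.

Answer: 4 3 5 2 1 6 / 6 1 2 4 5 3 / 5 6 1 3 4 2 / 2 4 3 5 6 1 / 3 5 6 1 2 4 / 1 2 4 6 3 5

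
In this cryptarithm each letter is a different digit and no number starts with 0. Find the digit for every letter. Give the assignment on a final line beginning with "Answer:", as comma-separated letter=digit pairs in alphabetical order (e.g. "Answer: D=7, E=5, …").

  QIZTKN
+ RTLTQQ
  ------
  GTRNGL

Step 1. [col 1: N + Q ≡ L (mod 10)] column 1 (N + Q ≡ L (mod 10), carry-in 0) doesn't pin Q yet; pick Q=5 and continue ⇒ Q=5.
Step 2. [col 1: N + Q ≡ L (mod 10)] column 1 (N + Q ≡ L (mod 10), carry-in 0) doesn't pin L yet; pick L=1 and continue. So L=1.
Step 3. [col 1: N + Q ≡ L (mod 10)] from column 1 (Q=5, L=1, carry-in 0, digits 1,5 already taken and all letters distinct): N must equal 6. So N=6.
Step 4. [col 2: K + Q ≡ G (mod 10)] several values work for K in column 2 (K + Q ≡ G (mod 10), carry-in 1); try K=3, so K=3.
Step 5. [col 2: K + Q ≡ G (mod 10)] column 2 reads K+Q+carry(1)=G with K=3, Q=5; with digits 1,3,5,6 already taken and all letters distinct, the only value for G is 9, so G=9.
Step 6. [col 3: T + T ≡ N (mod 10)] column 3: given N=6, carry-in 0, and digits 1,3,5,6,9 already taken and all letters distinct, T+T≡N (mod 10) forces T=8 ⇒ T=8.
Step 7. [col 4: Z + L ≡ R (mod 10)] several values work for Z in column 4 (Z + L ≡ R (mod 10), carry-in 1); try Z=2 ⇒ Z=2.
Step 8. [col 4: Z + L ≡ R (mod 10)] in column 4 we have Z+L≡R with carry-in 1; given Z=2, L=1 and digits 1,2,3,5,6,8,9 already taken and all letters distinct, that pins R to 4 ⇒ R=4.
Step 9. [col 5: I + T ≡ T (mod 10)] from column 5 (T=8, carry-in 0, digits 1,2,3,4,5,6,8,9 already taken and all letters distinct): I must equal 0 ⇒ I=0.

Answer: G=9, I=0, K=3, L=1, N=6, Q=5, R=4, T=8, Z=2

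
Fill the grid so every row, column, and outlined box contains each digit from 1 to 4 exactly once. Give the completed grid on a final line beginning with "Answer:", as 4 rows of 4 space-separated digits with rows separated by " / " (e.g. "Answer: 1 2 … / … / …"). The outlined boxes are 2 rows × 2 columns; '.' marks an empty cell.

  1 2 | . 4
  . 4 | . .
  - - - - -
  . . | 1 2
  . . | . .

Step 1. [r2c1∈{3}] r2c1 is down to just 3 ⇒ r2c1=3.
Step 2. [r4c4∈{3}] nothing but 3 survives at r4c4, so r4c4=3.
Step 3. [r3c1∈{4}] r3c1's peers cover all but 4, so r3c1=4.
Step 4. [r2c3∈{2}] r2c3's peers cover all but 2. So r2c3=2.
Step 5. [r2c4∈{1}] r2c4 has the single candidate 1 ⇒ r2c4=1.
Step 6. [r3c2∈{3}] r3c2 has the single candidate 3 ⇒ r3c2=3.
Step 7. [r4c1∈{2}] r4c1 is down to just 2. So r4c1=2.
Step 8. [r4c3∈{4}] r4c3 is down to just 4 ⇒ r4c3=4.
Step 9. [r4c2∈{1}] r4c2 has the single candidate 1 ⇒ r4c2=1.
Step 10. [r1c3∈{3}] r1c3's peers cover all but 3. So r1c3=3.

Answer: 1 2 3 4 / 3 4 2 1 / 4 3 1 2 / 2 1 4 3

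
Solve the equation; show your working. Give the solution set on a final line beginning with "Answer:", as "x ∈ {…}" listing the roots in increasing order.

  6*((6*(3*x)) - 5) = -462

Step 1. [6*((6*(3*x)) - 5) = -462] 6 out front; divide by 6, so div: (6*(3*x)) - 5 = -77.
Step 2. [(6*(3*x)) - 5 = -77] peel the -5: add 5 from each side. So sub: 6*(3*x) = -72.
Step 3. [6*(3*x) = -72] divide by the outer 6 ⇒ div: 3*x = -12.
Step 4. [3*x = -12] LHS = 3·(…); ÷3 both sides, so div: x = -4.

Answer: x ∈ {-4}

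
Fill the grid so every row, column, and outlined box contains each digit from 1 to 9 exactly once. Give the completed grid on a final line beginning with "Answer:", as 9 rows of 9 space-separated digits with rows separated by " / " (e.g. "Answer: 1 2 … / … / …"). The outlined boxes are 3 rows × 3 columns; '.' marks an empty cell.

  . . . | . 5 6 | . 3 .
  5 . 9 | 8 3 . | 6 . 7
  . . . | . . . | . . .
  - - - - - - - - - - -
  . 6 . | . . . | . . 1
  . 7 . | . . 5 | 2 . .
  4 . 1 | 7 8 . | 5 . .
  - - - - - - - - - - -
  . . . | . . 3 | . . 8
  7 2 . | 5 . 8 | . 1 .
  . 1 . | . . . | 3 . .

Step 1. [r6c6∈{2,9}] 2 has one home in row 6: r6c6, so r6c6=2.
Step 2. [r2c2∈{4}] nothing but 4 survives at r2c2 ⇒ r2c2=4.
Step 3. [r1c2∈{8}] nothing but 8 survives at r1c2, so r1c2=8.
Step 4. [r2c8∈{2}] nothing but 2 survives at r2c8, so r2c8=2.
Step 5. [r9c9∈{2,4,5,6,9}] 2 has one home in col 9: r9c9 ⇒ r9c9=2.
Step 6. [r8c3∈{3,4,6}] in row 8, 3 fits only at r8c3 ⇒ r8c3=3.
Step 7. [r5c3∈{8}] nothing but 8 survives at r5c3. So r5c3=8.
Step 8. [r7c2∈{5,9}] in col 2, 5 fits only at r7c2. So r7c2=5.
Step 9. [r9c8∈{4,5,6,7,9}] row 9 places 5 nowhere but r9c8, so r9c8=5.
Step 10. [r6c2∈{3,9}] in col 2, 9 fits only at r6c2. So r6c2=9.
Step 11. [r5c1∈{3}] r5c1 has the single candidate 3 ⇒ r5c1=3.
Step 12. [r2c6∈{1}] only 1 remains possible at r2c6 ⇒ r2c6=1.
Step 13. [r6c8∈{6}] only 6 remains possible at r6c8, so r6c8=6.
Step 14. [r8c9∈{4,6,9}] 6 has one home in col 9: r8c9. So r8c9=6.
Step 15. [r4c1∈{2}] nothing but 2 survives at r4c1, so r4c1=2.
Step 16. [r3c9∈{4,5,9}] r3c9 is the only open cell in row 3 admitting 5, so r3c9=5.
Step 17. [r1c1∈{1}] r1c1 is down to just 1, so r1c1=1.
Step 18. [r3c1∈{6}] only 6 remains possible at r3c1 ⇒ r3c1=6.
Step 19. [r7c1∈{9}] r7c1's peers cover all but 9, so r7c1=9.
Step 20. [r8c7∈{4,9}] r8c7 is the only open cell in box 9 admitting 9, so r8c7=9.
Step 21. [r8c5∈{4}] r8c5 is down to just 4, so r8c5=4.
Step 22. [r4c5∈{9}] nothing but 9 survives at r4c5 ⇒ r4c5=9.
Step 23. [r1c7∈{4}] r1c7 is down to just 4 ⇒ r1c7=4.
Step 24. [r5c9∈{4,9}] across col 9, 4 lands solely at r5c9, so r5c9=4.
Step 25. [r7c7∈{7}] only 7 remains possible at r7c7, so r7c7=7.
Step 26. [r1c3∈{2,7}] 7 has one home in row 1: r1c3, so r1c3=7.
Step 27. [r1c4∈{2,9}] row 1 places 2 nowhere but r1c4, so r1c4=2.
Step 28. [r9c3∈{4,6}] r9c3 is the only open cell in row 9 admitting 4, so r9c3=4.
Step 29. [r3c5∈{7}] r3c5's peers cover all but 7 ⇒ r3c5=7.
Step 30. [r9c5∈{6}] r9c5 is down to just 6, so r9c5=6.
Step 31. [r4c6∈{4}] nothing but 4 survives at r4c6 ⇒ r4c6=4.
Step 32. [r3c6∈{9}] nothing but 9 survives at r3c6. So r3c6=9.
Step 33. [r7c4∈{1}] nothing but 1 survives at r7c4. So r7c4=1.
Step 34. [r3c8∈{8}] r3c8's peers cover all but 8. So r3c8=8.
Step 35. [r7c3∈{6}] r7c3's peers cover all but 6, so r7c3=6.
Step 36. [r4c4∈{3}] only 3 remains possible at r4c4 ⇒ r4c4=3.
Step 37. [r7c5∈{2}] nothing but 2 survives at r7c5. So r7c5=2.
Step 38. [r5c5∈{1}] only 1 remains possible at r5c5. So r5c5=1.
Step 39. [r1c9∈{9}] nothing but 9 survives at r1c9, so r1c9=9.
Step 40. [r4c8∈{7}] r4c8 is down to just 7. So r4c8=7.
Step 41. [r6c9∈{3}] r6c9's peers cover all but 3 ⇒ r6c9=3.
Step 42. [r9c6∈{7}] r9c6's peers cover all but 7. So r9c6=7.
Step 43. [r3c3∈{2}] nothing but 2 survives at r3c3 ⇒ r3c3=2.
Step 44. [r3c7∈{1}] r3c7 has the single candidate 1. So r3c7=1.
Step 45. [r4c7∈{8}] r4c7's peers cover all but 8. So r4c7=8.
Step 46. [r4c3∈{5}] only 5 remains possible at r4c3, so r4c3=5.
Step 47. [r5c8∈{9}] nothing but 9 survives at r5c8, so r5c8=9.
Step 48. [r7c8∈{4}] r7c8 has the single candidate 4, so r7c8=4.
Step 49. [r9c1∈{8}] nothing but 8 survives at r9c1. So r9c1=8.
Step 50. [r5c4∈{6}] r5c4 is down to just 6 ⇒ r5c4=6.
Step 51. [r3c2∈{3}] r3c2 is down to just 3, so r3c2=3.
Step 52. [r3c4∈{4}] r3c4's peers cover all but 4 ⇒ r3c4=4.
Step 53. [r9c4∈{9}] r9c4 has the single candidate 9. So r9c4=9.

Answer: 1 8 7 2 5 6 4 3 9 / 5 4 9 8 3 1 6 2 7 / 6 3 2 4 7 9 1 8 5 / 2 6 5 3 9 4 8 7 1 / 3 7 8 6 1 5 2 9 4 / 4 9 1 7 8 2 5 6 3 / 9 5 6 1 2 3 7 4 8 / 7 2 3 5 4 8 9 1 6 / 8 1 4 9 6 7 3 5 2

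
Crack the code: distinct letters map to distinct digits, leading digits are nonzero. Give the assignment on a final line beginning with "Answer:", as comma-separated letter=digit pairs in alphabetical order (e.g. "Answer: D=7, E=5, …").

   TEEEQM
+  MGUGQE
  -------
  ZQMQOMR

Step 1. [col 1: M + E ≡ R (mod 10)] no forcing yet in column 1 (carry-in 0); R=9 is free and consistent — try it. So R=9.
Step 2. [Z] the sum has 7 digits but both addends have 6; that extra leading digit Z is the final carry, namely 1, so Z=1.
Step 3. [col 1: M + E ≡ R (mod 10)] M=4 is one option consistent with column 1 (M + E ≡ R (mod 10), carry-in 0) — take it, so M=4.
Step 4. [col 1: M + E ≡ R (mod 10)] from column 1 (M=4, R=9, carry-in 0, digits 1,4,9 already taken and all letters distinct): E must equal 5 ⇒ E=5.
Step 5. [col 2: Q + Q ≡ M (mod 10)] several values work for Q in column 2 (Q + Q ≡ M (mod 10), carry-in 0); try Q=2 ⇒ Q=2.
Step 6. [col 3: E + G ≡ O (mod 10)] no forcing yet in column 3 (carry-in 0); O=3 is free and consistent — try it, so O=3.
Step 7. [col 3: E + G ≡ O (mod 10)] column 3 reads E+G+carry(0)=O with E=5, O=3; with digits 1,2,3,4,5,9 already taken and all letters distinct, the only value for G is 8. So G=8.
Step 8. [col 4: E + U ≡ Q (mod 10)] column 4 reads E+U+carry(1)=Q with E=5, Q=2; with digits 1,2,3,4,5,8,9 already taken and all letters distinct, the only value for U is 6, so U=6.
Step 9. [col 6: T + M ≡ Q (mod 10)] column 6: given M=4, Q=2, carry-in 1, and digits 1,2,3,4,5,6,8,9 already taken and all letters distinct, T+M≡Q (mod 10) forces T=7 ⇒ T=7.

Answer: E=5, G=8, M=4, O=3, Q=2, R=9, T=7, U=6, Z=1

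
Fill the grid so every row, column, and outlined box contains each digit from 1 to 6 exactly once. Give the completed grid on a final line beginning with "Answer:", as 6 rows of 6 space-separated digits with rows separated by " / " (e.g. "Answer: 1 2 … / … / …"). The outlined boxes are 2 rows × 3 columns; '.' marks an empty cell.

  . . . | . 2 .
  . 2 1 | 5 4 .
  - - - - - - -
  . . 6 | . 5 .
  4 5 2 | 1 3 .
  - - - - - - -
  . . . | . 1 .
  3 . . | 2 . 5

Step 1. [r1c3∈{3,4,5}] across col 3, 3 lands solely at r1c3 ⇒ r1c3=3.
Step 2. [r1c4∈{6}] only 6 remains possible at r1c4, so r1c4=6.
Step 3. [r6c3∈{4}] r6c3 is down to just 4. So r6c3=4.
Step 4. [r5c2∈{6}] only 6 remains possible at r5c2, so r5c2=6.
Step 5. [r3c4∈{4}] r3c4's peers cover all but 4, so r3c4=4.
Step 6. [r3c1∈{1}] nothing but 1 survives at r3c1. So r3c1=1.
Step 7. [r1c1∈{5}] only 5 remains possible at r1c1 ⇒ r1c1=5.
Step 8. [r5c4∈{3}] only 3 remains possible at r5c4, so r5c4=3.
Step 9. [r3c2∈{3}] r3c2's peers cover all but 3 ⇒ r3c2=3.
Step 10. [r5c6∈{4}] r5c6 is down to just 4, so r5c6=4.
Step 11. [r5c1∈{2}] nothing but 2 survives at r5c1 ⇒ r5c1=2.
Step 12. [r5c3∈{5}] r5c3 has the single candidate 5. So r5c3=5.
Step 13. [r2c1∈{6}] r2c1's peers cover all but 6 ⇒ r2c1=6.
Step 14. [r6c5∈{6}] r6c5 is down to just 6 ⇒ r6c5=6.
Step 15. [r1c6∈{1}] r1c6 has the single candidate 1, so r1c6=1.
Step 16. [r2c6∈{3}] r2c6 has the single candidate 3 ⇒ r2c6=3.
Step 17. [r6c2∈{1}] r6c2's peers cover all but 1. So r6c2=1.
Step 18. [r1c2∈{4}] only 4 remains possible at r1c2. So r1c2=4.
Step 19. [r3c6∈{2}] only 2 remains possible at r3c6 ⇒ r3c6=2.
Step 20. [r4c6∈{6}] only 6 remains possible at r4c6 ⇒ r4c6=6.

Answer: 5 4 3 6 2 1 / 6 2 1 5 4 3 / 1 3 6 4 5 2 / 4 5 2 1 3 6 / 2 6 5 3 1 4 / 3 1 4 2 6 5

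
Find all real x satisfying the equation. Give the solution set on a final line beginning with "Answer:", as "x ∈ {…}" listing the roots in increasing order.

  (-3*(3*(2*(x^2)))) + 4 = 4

Step 1. [(-3*(3*(2*(x^2)))) + 4 = 4] +4 is outermost — subtract 4 both sides ⇒ sub: -3*(3*(2*(x^2))) = 0.
Step 2. [-3*(3*(2*(x^2))) = 0] -3·(inner) — divide through by -3. So div: 3*(2*(x^2)) = 0.
Step 3. [3*(2*(x^2)) = 0] leading coefficient 3: divide by 3 ⇒ div: 2*(x^2) = 0.
Step 4. [2*(x^2) = 0] LHS = 2·(…); ÷2 both sides. So div: x^2 = 0.
Step 5. [x^2 = 0] LHS squared, RHS 0 ≥ 0: apply √ (±) ⇒ sqrt: x = 0.

Answer: x ∈ {0}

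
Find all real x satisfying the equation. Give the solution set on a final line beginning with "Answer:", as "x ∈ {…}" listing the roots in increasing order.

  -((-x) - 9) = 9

Step 1. [-((-x) - 9) = 9] flip signs both sides, so neg: (-x) - 9 = -9.
Step 2. [(-x) - 9 = -9] add 9: x sits inside (… - 9). So sub: -x = 0.
Step 3. [-x = 0] leading − — multiply by −1 ⇒ neg: x = 0.

Answer: x ∈ {0}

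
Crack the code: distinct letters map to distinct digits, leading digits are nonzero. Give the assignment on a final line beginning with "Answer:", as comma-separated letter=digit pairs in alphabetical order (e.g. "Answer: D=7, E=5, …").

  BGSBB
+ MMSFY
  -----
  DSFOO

Step 1. [col 1: B + Y ≡ O (mod 10)] several values work for Y in column 1 (B + Y ≡ O (mod 10), carry-in 0); try Y=6 ⇒ Y=6.
Step 2. [col 1: B + Y ≡ O (mod 10)] several values work for B in column 1 (B + Y ≡ O (mod 10), carry-in 0); try B=4. So B=4.
Step 3. [col 1: B + Y ≡ O (mod 10)] column 1 reads B+Y+carry(0)=O with B=4, Y=6; with digits 4,6 already taken and all letters distinct, the only value for O is 0. So O=0.
Step 4. [col 2: B + F ≡ O (mod 10)] column 2: given B=4, O=0, carry-in 1, and digits 0,4,6 already taken and all letters distinct, B+F≡O (mod 10) forces F=5, so F=5.
Step 5. [col 3: S + S ≡ F (mod 10)] column 3 (S + S ≡ F (mod 10), carry-in 1) doesn't pin S yet; pick S=2 and continue ⇒ S=2.
Step 6. [col 4: G + M ≡ S (mod 10)] no forcing yet in column 4 (carry-in 0); G=9 is free and consistent — try it. So G=9.
Step 7. [col 4: G + M ≡ S (mod 10)] in column 4 we have G+M≡S with carry-in 0; given G=9, S=2 and digits 0,2,4,5,6,9 already taken and all letters distinct, that pins M to 3, so M=3.
Step 8. [col 5: B + M ≡ D (mod 10)] column 5: given B=4, M=3, carry-in 1, and digits 0,2,3,4,5,6,9 already taken and all letters distinct, B+M≡D (mod 10) forces D=8 ⇒ D=8.

Answer: B=4, D=8, F=5, G=9, M=3, O=0, S=2, Y=6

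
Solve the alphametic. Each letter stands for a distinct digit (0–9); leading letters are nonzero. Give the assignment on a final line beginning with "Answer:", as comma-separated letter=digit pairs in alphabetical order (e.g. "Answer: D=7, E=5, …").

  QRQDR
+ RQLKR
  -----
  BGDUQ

Step 1. [col 1: R + R ≡ Q (mod 10)] column 1 (R + R ≡ Q (mod 10), carry-in 0) doesn't pin R yet; pick R=2 and continue, so R=2.
Step 2. [col 1: R + R ≡ Q (mod 10)] column 1 reads R+R+carry(0)=Q with R=2; with digits 2 already taken and all letters distinct, the only value for Q is 4, so Q=4.
Step 3. [col 2: D + K ≡ U (mod 10)] D=3 is one option consistent with column 2 (D + K ≡ U (mod 10), carry-in 0) — take it ⇒ D=3.
Step 4. [col 2: D + K ≡ U (mod 10)] column 2 (D + K ≡ U (mod 10), carry-in 0) doesn't pin K yet; pick K=5 and continue ⇒ K=5.
Step 5. [col 2: D + K ≡ U (mod 10)] from column 2 (D=3, K=5, carry-in 0, digits 2,3,4,5 already taken and all letters distinct): U must equal 8. So U=8.
Step 6. [col 3: Q + L ≡ D (mod 10)] from column 3 (Q=4, D=3, carry-in 0, digits 2,3,4,5,8 already taken and all letters distinct): L must equal 9. So L=9.
Step 7. [col 4: R + Q ≡ G (mod 10)] in column 4 we have R+Q≡G with carry-in 1; given R=2, Q=4 and digits 2,3,4,5,8,9 already taken and all letters distinct, that pins G to 7 ⇒ G=7.
Step 8. [col 5: Q + R ≡ B (mod 10)] in column 5 we have Q+R≡B with carry-in 0; given Q=4, R=2 and digits 2,3,4,5,7,8,9 already taken and all letters distinct, that pins B to 6. So B=6.

Answer: B=6, D=3, G=7, K=5, L=9, Q=4, R=2, U=8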